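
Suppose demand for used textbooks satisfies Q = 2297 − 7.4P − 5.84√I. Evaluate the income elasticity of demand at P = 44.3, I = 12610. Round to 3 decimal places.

-0.250

At P = 44.3, I = 12610: Q = 1313.382.
Holding P constant, ∂Q/∂I = -5.84/(2√I) = -0.0260031.
η_I = (∂Q/∂I)·(I/Q) = -0.0260031 × (12610/1313.382) = -0.250.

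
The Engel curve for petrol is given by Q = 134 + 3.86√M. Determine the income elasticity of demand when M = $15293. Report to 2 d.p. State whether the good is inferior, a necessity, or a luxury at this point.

At M = 15293: Q = 611.346.
dQ/dM = 3.86/(2√M) = 0.0156067 at this income.
η = (dQ/dM)·(M/Q) = 0.0156067 × (15293/611.346) = 0.39.
Since 0 < η < 1, the good is a necessity.

0.39 (necessity)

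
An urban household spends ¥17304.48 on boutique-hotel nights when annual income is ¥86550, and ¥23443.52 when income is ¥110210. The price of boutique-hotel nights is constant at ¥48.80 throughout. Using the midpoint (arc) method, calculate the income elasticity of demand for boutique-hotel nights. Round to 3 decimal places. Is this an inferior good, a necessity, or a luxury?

With a constant price, Q₁ = 17304.48/48.80 = 354.600 and Q₂ = 23443.52/48.80 = 480.400 (equivalently, work directly with expenditure since P cancels).
Midpoint %ΔQ = (23443.52 − 17304.48)/20374.00 = 0.30132; midpoint %ΔI = (110210 − 86550)/98380 = 0.24050.
η = 0.30132 / 0.24050 = 1.253.
η > 1 ⇒ luxury.

1.253 (luxury)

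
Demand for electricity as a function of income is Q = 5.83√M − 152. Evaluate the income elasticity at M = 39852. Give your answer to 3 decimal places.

At M = 39852: Q = 1011.841.
dQ/dM = 5.83/(2√M) = 0.014602 at this income.
η = (dQ/dM)·(M/Q) = 0.014602 × (39852/1011.841) = 0.575.

0.575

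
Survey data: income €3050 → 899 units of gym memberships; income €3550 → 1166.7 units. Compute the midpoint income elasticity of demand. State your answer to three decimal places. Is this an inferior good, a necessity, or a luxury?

ΔQ = 1166.7 − 899 = 267.7; midpoint Q̄ = (899 + 1166.7)/2 = 1032.85.
ΔI = 3550 − 3050 = 500; midpoint Ī = (3050 + 3550)/2 = 3300.
η = (ΔQ/Q̄) ÷ (ΔI/Ī) = (267.7/1032.85) ÷ (500/3300) = 1.711.
η > 1 ⇒ luxury.

1.711 (luxury)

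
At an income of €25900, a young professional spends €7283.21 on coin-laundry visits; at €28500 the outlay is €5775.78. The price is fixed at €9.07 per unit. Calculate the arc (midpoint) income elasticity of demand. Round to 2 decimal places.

-2.42

With a constant price, Q₁ = 7283.21/9.07 = 803.000 and Q₂ = 5775.78/9.07 = 636.800 (equivalently, work directly with expenditure since P cancels).
Midpoint %ΔQ = (5775.78 − 7283.21)/6529.50 = -0.23086; midpoint %ΔI = (28500 − 25900)/27200 = 0.09559.
η = -0.23086 / 0.09559 = -2.42.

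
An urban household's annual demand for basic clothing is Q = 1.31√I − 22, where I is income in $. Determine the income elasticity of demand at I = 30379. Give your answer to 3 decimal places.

0.553

At I = 30379: Q = 206.327.
dQ/dI = 1.31/(2√I) = 0.00375798 at this income.
η = (dQ/dI)·(I/Q) = 0.00375798 × (30379/206.327) = 0.553.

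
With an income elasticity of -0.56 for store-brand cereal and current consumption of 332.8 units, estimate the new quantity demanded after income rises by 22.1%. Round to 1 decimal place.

%ΔQ ≈ η × %ΔI = -0.56 × 22.1% = -12.376%.
New Q ≈ 332.8 × (1 − 0.12376) = 291.6.

291.6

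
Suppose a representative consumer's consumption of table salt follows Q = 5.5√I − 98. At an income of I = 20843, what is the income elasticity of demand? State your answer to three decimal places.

0.570

At I = 20843: Q = 696.041.
dQ/dI = 5.5/(2√I) = 0.0190481 at this income.
η = (dQ/dI)·(I/Q) = 0.0190481 × (20843/696.041) = 0.570.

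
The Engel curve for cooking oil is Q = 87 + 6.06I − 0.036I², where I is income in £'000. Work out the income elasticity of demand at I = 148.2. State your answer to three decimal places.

At I = 148.2: Q = 194.4154.
dQ/dI = 6.06 − 0.072I = -4.61040.
η = (dQ/dI)·(I/Q) = -4.61040 × (148.2/194.4154) = -3.514.

-3.514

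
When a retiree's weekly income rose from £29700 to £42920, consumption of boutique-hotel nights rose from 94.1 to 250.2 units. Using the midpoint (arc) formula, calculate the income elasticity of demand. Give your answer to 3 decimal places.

ΔQ = 250.2 − 94.1 = 156.1; midpoint Q̄ = (94.1 + 250.2)/2 = 172.15.
ΔI = 42920 − 29700 = 13220; midpoint Ī = (29700 + 42920)/2 = 36310.
η = (ΔQ/Q̄) ÷ (ΔI/Ī) = (156.1/172.15) ÷ (13220/36310) = 2.491.

2.491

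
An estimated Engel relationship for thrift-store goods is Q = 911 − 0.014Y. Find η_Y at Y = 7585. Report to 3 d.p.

-0.132

At Y = 7585: Q = 804.810.
dQ/dY = −0.014.
η = (dQ/dY)·(Y/Q) = -0.014 × (7585/804.810) = -0.132.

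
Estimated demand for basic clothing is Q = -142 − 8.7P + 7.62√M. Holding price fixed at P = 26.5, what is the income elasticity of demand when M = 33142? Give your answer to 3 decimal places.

0.684

At P = 26.5, M = 33142: Q = 1014.667.
Holding P constant, ∂Q/∂M = 7.62/(2√M) = 0.0209284.
η_M = (∂Q/∂M)·(M/Q) = 0.0209284 × (33142/1014.667) = 0.684.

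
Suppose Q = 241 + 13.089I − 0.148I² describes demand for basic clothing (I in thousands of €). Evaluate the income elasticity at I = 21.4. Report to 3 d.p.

0.319

At I = 21.4: Q = 453.3265.
dQ/dI = 13.089 − 0.296I = 6.75460.
η = (dQ/dI)·(I/Q) = 6.75460 × (21.4/453.3265) = 0.319.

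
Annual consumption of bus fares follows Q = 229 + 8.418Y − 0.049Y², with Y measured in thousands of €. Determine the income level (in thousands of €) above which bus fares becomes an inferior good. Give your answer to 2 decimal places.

dQ/dY = 8.418 − 0.098Y.
The good is inferior where dQ/dY < 0. Setting dQ/dY = 0 gives Y = 8.418 / 0.098 = 85.90.

85.90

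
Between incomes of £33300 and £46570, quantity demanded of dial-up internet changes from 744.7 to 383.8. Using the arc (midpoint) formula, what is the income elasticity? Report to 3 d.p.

-1.925

ΔQ = 383.8 − 744.7 = -360.9; midpoint Q̄ = (744.7 + 383.8)/2 = 564.25.
ΔI = 46570 − 33300 = 13270; midpoint Ī = (33300 + 46570)/2 = 39935.
η = (ΔQ/Q̄) ÷ (ΔI/Ī) = (-360.9/564.25) ÷ (13270/39935) = -1.925.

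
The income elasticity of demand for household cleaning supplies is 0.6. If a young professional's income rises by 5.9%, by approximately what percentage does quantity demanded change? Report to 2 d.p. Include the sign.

3.54%

%ΔQ ≈ η × %ΔI = 0.6 × 5.9% = 3.54%.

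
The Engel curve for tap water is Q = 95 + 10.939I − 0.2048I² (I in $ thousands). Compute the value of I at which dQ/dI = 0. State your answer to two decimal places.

26.71

dQ/dI = 10.939 − 0.4096I.
The good is inferior where dQ/dI < 0. Setting dQ/dI = 0 gives I = 10.939 / 0.4096 = 26.71.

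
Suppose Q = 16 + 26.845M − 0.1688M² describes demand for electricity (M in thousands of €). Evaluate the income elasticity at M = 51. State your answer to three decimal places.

At M = 51: Q = 946.0462.
dQ/dM = 26.845 − 0.3376M = 9.62740.
η = (dQ/dM)·(M/Q) = 9.62740 × (51/946.0462) = 0.519.

0.519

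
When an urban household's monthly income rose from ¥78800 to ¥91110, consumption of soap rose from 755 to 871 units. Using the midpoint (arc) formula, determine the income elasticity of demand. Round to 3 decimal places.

ΔQ = 871 − 755 = 116; midpoint Q̄ = (755 + 871)/2 = 813.
ΔI = 91110 − 78800 = 12310; midpoint Ī = (78800 + 91110)/2 = 84955.
η = (ΔQ/Q̄) ÷ (ΔI/Ī) = (116/813) ÷ (12310/84955) = 0.985.

0.985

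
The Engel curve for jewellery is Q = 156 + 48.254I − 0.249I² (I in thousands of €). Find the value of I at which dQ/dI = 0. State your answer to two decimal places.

dQ/dI = 48.254 − 0.498I.
The good is inferior where dQ/dI < 0. Setting dQ/dI = 0 gives I = 48.254 / 0.498 = 96.90.

96.90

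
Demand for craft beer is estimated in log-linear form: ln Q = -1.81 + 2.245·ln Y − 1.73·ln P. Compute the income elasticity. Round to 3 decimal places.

In a log-linear demand, the coefficient on ln Y is the income elasticity.
So η = 2.245.

2.245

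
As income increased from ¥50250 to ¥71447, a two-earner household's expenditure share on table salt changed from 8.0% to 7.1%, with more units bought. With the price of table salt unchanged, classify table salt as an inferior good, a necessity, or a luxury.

Quantity rises but the budget share falls as income rises, so 0 < η < 1.

necessity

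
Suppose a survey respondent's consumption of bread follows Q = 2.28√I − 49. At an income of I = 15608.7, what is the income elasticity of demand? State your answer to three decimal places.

0.604

At I = 15608.7: Q = 235.851.
dQ/dI = 2.28/(2√I) = 0.00912476 at this income.
η = (dQ/dI)·(I/Q) = 0.00912476 × (15608.7/235.851) = 0.604.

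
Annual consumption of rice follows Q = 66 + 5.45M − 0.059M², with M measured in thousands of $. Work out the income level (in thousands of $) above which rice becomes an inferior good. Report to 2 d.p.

dQ/dM = 5.45 − 0.118M.
The good is inferior where dQ/dM < 0. Setting dQ/dM = 0 gives M = 5.45 / 0.118 = 46.19.

46.19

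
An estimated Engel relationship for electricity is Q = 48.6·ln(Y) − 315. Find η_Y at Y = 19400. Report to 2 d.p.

0.29

At Y = 19400: Q = 164.829.
dQ/dY = 48.6/Y = 0.00250515 at this income.
η = (dQ/dY)·(Y/Q) = 0.00250515 × (19400/164.829) = 0.29.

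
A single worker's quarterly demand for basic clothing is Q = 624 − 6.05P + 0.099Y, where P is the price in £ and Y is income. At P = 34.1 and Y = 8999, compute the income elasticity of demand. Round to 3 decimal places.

At P = 34.1, Y = 8999: Q = 1308.596.
Holding P constant, ∂Q/∂Y = 0.099.
η_Y = (∂Q/∂Y)·(Y/Q) = 0.099 × (8999/1308.596) = 0.681.

0.681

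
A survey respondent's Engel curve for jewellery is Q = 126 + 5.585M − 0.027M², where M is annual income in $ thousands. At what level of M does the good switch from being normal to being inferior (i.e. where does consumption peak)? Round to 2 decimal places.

dQ/dM = 5.585 − 0.054M.
The good is inferior where dQ/dM < 0. Setting dQ/dM = 0 gives M = 5.585 / 0.054 = 103.43.

103.43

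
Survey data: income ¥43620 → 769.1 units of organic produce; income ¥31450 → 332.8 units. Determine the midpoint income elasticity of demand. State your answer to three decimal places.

ΔQ = 332.8 − 769.1 = -436.3; midpoint Q̄ = (769.1 + 332.8)/2 = 550.95.
ΔI = 31450 − 43620 = -12170; midpoint Ī = (43620 + 31450)/2 = 37535.
η = (ΔQ/Q̄) ÷ (ΔI/Ī) = (-436.3/550.95) ÷ (-12170/37535) = 2.442.

2.442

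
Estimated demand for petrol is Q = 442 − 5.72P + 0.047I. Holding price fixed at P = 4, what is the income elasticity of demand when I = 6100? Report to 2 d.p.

0.41

At P = 4, I = 6100: Q = 705.820.
Holding P constant, ∂Q/∂I = 0.047.
η_I = (∂Q/∂I)·(I/Q) = 0.047 × (6100/705.820) = 0.41.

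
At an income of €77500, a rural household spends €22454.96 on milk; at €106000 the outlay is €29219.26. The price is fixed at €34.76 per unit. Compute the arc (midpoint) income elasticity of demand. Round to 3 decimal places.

0.843

With a constant price, Q₁ = 22454.96/34.76 = 646.000 and Q₂ = 29219.26/34.76 = 840.600 (equivalently, work directly with expenditure since P cancels).
Midpoint %ΔQ = (29219.26 − 22454.96)/25837.11 = 0.26181; midpoint %ΔI = (106000 − 77500)/91750 = 0.31063.
η = 0.26181 / 0.31063 = 0.843.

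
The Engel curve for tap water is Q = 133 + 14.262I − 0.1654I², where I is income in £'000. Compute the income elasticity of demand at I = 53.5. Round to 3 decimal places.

-0.435

At I = 53.5: Q = 422.6009.
dQ/dI = 14.262 − 0.3308I = -3.43580.
η = (dQ/dI)·(I/Q) = -3.43580 × (53.5/422.6009) = -0.435.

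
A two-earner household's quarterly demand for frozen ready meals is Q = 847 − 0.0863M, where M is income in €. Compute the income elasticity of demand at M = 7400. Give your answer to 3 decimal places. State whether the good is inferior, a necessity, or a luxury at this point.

-3.065 (inferior good)

At M = 7400: Q = 208.380.
dQ/dM = −0.0863.
η = (dQ/dM)·(M/Q) = -0.0863 × (7400/208.380) = -3.065.
Since η < 0, the good is an inferior good.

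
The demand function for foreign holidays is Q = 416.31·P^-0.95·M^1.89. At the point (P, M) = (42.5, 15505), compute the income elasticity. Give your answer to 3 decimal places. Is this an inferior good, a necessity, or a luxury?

1.890 (luxury)

For a multiplicative demand Q = A·P^α·M^β, the income elasticity is β everywhere.
Here β = 1.89, so η = 1.890.
Since η > 1, this is a luxury.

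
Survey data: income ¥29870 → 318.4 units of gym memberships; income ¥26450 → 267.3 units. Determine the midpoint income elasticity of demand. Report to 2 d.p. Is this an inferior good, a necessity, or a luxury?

1.44 (luxury)

ΔQ = 267.3 − 318.4 = -51.1; midpoint Q̄ = (318.4 + 267.3)/2 = 292.85.
ΔI = 26450 − 29870 = -3420; midpoint Ī = (29870 + 26450)/2 = 28160.
η = (ΔQ/Q̄) ÷ (ΔI/Ī) = (-51.1/292.85) ÷ (-3420/28160) = 1.44.
η > 1 ⇒ luxury.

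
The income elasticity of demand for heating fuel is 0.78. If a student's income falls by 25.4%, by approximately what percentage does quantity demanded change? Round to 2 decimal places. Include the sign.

-19.81%

%ΔQ ≈ η × %ΔI = 0.78 × (-25.4%) = -19.81%.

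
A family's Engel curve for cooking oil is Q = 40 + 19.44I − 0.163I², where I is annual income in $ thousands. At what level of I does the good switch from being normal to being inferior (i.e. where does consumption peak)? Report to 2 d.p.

59.63

dQ/dI = 19.44 − 0.326I.
The good is inferior where dQ/dI < 0. Setting dQ/dI = 0 gives I = 19.44 / 0.326 = 59.63.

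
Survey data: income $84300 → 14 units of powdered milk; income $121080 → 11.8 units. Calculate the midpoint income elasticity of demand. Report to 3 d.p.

ΔQ = 11.8 − 14 = -2.2; midpoint Q̄ = (14 + 11.8)/2 = 12.9.
ΔI = 121080 − 84300 = 36780; midpoint Ī = (84300 + 121080)/2 = 102690.
η = (ΔQ/Q̄) ÷ (ΔI/Ī) = (-2.2/12.9) ÷ (36780/102690) = -0.476.

-0.476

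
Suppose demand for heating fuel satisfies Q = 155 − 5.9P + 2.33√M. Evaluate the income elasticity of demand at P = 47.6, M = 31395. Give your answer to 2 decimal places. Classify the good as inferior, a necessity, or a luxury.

0.72 (necessity)

At P = 47.6, M = 31395: Q = 287.004.
Holding P constant, ∂Q/∂M = 2.33/(2√M) = 0.006575.
η_M = (∂Q/∂M)·(M/Q) = 0.006575 × (31395/287.004) = 0.72.
Since 0 < η < 1, this is a necessity.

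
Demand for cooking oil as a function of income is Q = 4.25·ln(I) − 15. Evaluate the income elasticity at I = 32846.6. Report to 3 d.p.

0.146

At I = 32846.6: Q = 29.198.
dQ/dI = 4.25/I = 0.000129389 at this income.
η = (dQ/dI)·(I/Q) = 0.000129389 × (32846.6/29.198) = 0.146.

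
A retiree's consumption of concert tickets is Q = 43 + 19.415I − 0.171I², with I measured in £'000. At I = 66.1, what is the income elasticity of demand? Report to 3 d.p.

-0.364

At I = 66.1: Q = 579.1966.
dQ/dI = 19.415 − 0.342I = -3.19120.
η = (dQ/dI)·(I/Q) = -3.19120 × (66.1/579.1966) = -0.364.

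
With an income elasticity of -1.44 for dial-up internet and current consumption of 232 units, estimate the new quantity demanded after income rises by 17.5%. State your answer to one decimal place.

173.5

%ΔQ ≈ η × %ΔI = -1.44 × 17.5% = -25.2%.
New Q ≈ 232 × (1 − 0.252) = 173.5.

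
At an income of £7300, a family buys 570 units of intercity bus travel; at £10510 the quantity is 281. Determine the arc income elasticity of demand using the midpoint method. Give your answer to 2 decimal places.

-1.88

ΔQ = 281 − 570 = -289; midpoint Q̄ = (570 + 281)/2 = 425.5.
ΔI = 10510 − 7300 = 3210; midpoint Ī = (7300 + 10510)/2 = 8905.
η = (ΔQ/Q̄) ÷ (ΔI/Ī) = (-289/425.5) ÷ (3210/8905) = -1.88.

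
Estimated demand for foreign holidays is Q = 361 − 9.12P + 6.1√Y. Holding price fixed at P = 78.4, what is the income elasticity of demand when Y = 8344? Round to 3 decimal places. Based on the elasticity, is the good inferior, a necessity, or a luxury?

At P = 78.4, Y = 8344: Q = 203.200.
Holding P constant, ∂Q/∂Y = 6.1/(2√Y) = 0.0333897.
η_Y = (∂Q/∂Y)·(Y/Q) = 0.0333897 × (8344/203.200) = 1.371.
Since η > 1, this is a luxury.

1.371 (luxury)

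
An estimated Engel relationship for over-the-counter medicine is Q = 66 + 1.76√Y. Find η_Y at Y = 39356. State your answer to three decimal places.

0.421

At Y = 39356: Q = 415.155.
dQ/dY = 1.76/(2√Y) = 0.00443585 at this income.
η = (dQ/dY)·(Y/Q) = 0.00443585 × (39356/415.155) = 0.421.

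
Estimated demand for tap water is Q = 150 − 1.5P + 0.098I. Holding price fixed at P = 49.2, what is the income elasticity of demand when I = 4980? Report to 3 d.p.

At P = 49.2, I = 4980: Q = 564.240.
Holding P constant, ∂Q/∂I = 0.098.
η_I = (∂Q/∂I)·(I/Q) = 0.098 × (4980/564.240) = 0.865.

0.865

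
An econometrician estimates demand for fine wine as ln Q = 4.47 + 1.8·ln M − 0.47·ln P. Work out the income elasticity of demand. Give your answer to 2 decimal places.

1.80

In a log-linear demand, the coefficient on ln M is the income elasticity.
So η = 1.80.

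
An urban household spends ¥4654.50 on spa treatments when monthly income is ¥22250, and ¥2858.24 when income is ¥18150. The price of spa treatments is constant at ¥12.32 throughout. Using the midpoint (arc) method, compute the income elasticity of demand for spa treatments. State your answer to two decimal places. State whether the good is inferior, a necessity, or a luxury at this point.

With a constant price, Q₁ = 4654.50/12.32 = 377.800 and Q₂ = 2858.24/12.32 = 232.000 (equivalently, work directly with expenditure since P cancels).
Midpoint %ΔQ = (2858.24 − 4654.50)/3756.37 = -0.47819; midpoint %ΔI = (18150 − 22250)/20200 = -0.20297.
η = -0.47819 / -0.20297 = 2.36.
η > 1 ⇒ luxury.

2.36 (luxury)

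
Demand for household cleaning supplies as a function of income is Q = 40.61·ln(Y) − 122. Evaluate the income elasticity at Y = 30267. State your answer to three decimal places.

At Y = 30267: Q = 297.006.
dQ/dY = 40.61/Y = 0.00134173 at this income.
η = (dQ/dY)·(Y/Q) = 0.00134173 × (30267/297.006) = 0.137.

0.137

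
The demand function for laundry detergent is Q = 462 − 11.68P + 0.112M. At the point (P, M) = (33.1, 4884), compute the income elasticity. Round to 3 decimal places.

At P = 33.1, M = 4884: Q = 622.400.
Holding P constant, ∂Q/∂M = 0.112.
η_M = (∂Q/∂M)·(M/Q) = 0.112 × (4884/622.400) = 0.879.

0.879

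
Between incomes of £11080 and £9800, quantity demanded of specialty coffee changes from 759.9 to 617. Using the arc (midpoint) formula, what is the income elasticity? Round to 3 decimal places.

1.693

ΔQ = 617 − 759.9 = -142.9; midpoint Q̄ = (759.9 + 617)/2 = 688.45.
ΔI = 9800 − 11080 = -1280; midpoint Ī = (11080 + 9800)/2 = 10440.
η = (ΔQ/Q̄) ÷ (ΔI/Ī) = (-142.9/688.45) ÷ (-1280/10440) = 1.693.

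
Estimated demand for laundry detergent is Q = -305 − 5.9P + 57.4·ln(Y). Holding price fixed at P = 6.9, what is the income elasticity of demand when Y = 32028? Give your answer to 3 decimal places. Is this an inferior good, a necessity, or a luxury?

0.230 (necessity)

At P = 6.9, Y = 32028: Q = 249.779.
Holding P constant, ∂Q/∂Y = 57.4/Y = 0.00179218.
η_Y = (∂Q/∂Y)·(Y/Q) = 0.00179218 × (32028/249.779) = 0.230.
Since 0 < η < 1, this is a necessity.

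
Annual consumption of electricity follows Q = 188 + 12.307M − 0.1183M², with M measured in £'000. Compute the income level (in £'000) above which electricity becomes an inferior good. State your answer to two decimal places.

52.02

dQ/dM = 12.307 − 0.2366M.
The good is inferior where dQ/dM < 0. Setting dQ/dM = 0 gives M = 12.307 / 0.2366 = 52.02.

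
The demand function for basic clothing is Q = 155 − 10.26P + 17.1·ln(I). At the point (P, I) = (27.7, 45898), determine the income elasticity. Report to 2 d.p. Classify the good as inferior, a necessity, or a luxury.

0.31 (necessity)

At P = 27.7, I = 45898: Q = 54.352.
Holding P constant, ∂Q/∂I = 17.1/I = 0.000372565.
η_I = (∂Q/∂I)·(I/Q) = 0.000372565 × (45898/54.352) = 0.31.
Since 0 < η < 1, this is a necessity.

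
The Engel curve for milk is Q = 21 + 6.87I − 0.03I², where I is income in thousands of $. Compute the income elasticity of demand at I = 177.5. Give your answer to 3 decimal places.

At I = 177.5: Q = 295.2375.
dQ/dI = 6.87 − 0.06I = -3.78000.
η = (dQ/dI)·(I/Q) = -3.78000 × (177.5/295.2375) = -2.273.

-2.273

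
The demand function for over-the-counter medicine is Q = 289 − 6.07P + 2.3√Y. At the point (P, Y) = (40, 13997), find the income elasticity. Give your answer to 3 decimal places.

0.427

At P = 40, Y = 13997: Q = 318.311.
Holding P constant, ∂Q/∂Y = 2.3/(2√Y) = 0.00972032.
η_Y = (∂Q/∂Y)·(Y/Q) = 0.00972032 × (13997/318.311) = 0.427.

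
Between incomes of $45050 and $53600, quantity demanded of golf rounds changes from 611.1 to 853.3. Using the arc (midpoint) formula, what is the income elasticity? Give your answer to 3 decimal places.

ΔQ = 853.3 − 611.1 = 242.2; midpoint Q̄ = (611.1 + 853.3)/2 = 732.2.
ΔI = 53600 − 45050 = 8550; midpoint Ī = (45050 + 53600)/2 = 49325.
η = (ΔQ/Q̄) ÷ (ΔI/Ī) = (242.2/732.2) ÷ (8550/49325) = 1.908.

1.908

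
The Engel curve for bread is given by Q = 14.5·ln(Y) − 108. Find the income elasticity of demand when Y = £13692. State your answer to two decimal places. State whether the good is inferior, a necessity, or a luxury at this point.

At Y = 13692: Q = 30.106.
dQ/dY = 14.5/Y = 0.00105901 at this income.
η = (dQ/dY)·(Y/Q) = 0.00105901 × (13692/30.106) = 0.48.
Since 0 < η < 1, the good is a necessity.

0.48 (necessity)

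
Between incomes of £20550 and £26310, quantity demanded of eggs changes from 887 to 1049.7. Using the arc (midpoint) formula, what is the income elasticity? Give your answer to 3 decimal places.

ΔQ = 1049.7 − 887 = 162.7; midpoint Q̄ = (887 + 1049.7)/2 = 968.35.
ΔI = 26310 − 20550 = 5760; midpoint Ī = (20550 + 26310)/2 = 23430.
η = (ΔQ/Q̄) ÷ (ΔI/Ī) = (162.7/968.35) ÷ (5760/23430) = 0.683.

0.683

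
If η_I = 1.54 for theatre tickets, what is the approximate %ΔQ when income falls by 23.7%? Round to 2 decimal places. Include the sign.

-36.50%

%ΔQ ≈ η × %ΔI = 1.54 × (-23.7%) = -36.50%.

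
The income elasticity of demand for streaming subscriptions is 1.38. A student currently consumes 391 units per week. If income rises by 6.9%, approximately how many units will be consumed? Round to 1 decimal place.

428.2

%ΔQ ≈ η × %ΔI = 1.38 × 6.9% = 9.522%.
New Q ≈ 391 × (1 + 0.09522) = 428.2.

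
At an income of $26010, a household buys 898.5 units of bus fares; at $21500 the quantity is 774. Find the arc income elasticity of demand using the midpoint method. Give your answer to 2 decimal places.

0.78

ΔQ = 774 − 898.5 = -124.5; midpoint Q̄ = (898.5 + 774)/2 = 836.25.
ΔI = 21500 − 26010 = -4510; midpoint Ī = (26010 + 21500)/2 = 23755.
η = (ΔQ/Q̄) ÷ (ΔI/Ī) = (-124.5/836.25) ÷ (-4510/23755) = 0.78.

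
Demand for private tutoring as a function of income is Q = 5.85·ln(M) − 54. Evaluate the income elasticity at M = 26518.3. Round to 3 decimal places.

1.047

At M = 26518.3: Q = 5.586.
dQ/dM = 5.85/M = 0.000220602 at this income.
η = (dQ/dM)·(M/Q) = 0.000220602 × (26518.3/5.586) = 1.047.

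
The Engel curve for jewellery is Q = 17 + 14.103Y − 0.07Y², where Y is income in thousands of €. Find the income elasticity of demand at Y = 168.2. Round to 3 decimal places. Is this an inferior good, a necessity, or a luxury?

-3.887 (inferior good)

At Y = 168.2: Q = 408.7378.
dQ/dY = 14.103 − 0.14Y = -9.44500.
η = (dQ/dY)·(Y/Q) = -9.44500 × (168.2/408.7378) = -3.887.
η < 0 ⇒ inferior good.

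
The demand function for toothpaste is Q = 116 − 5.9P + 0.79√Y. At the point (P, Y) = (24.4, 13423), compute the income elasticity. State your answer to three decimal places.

At P = 24.4, Y = 13423: Q = 63.568.
Holding P constant, ∂Q/∂Y = 0.79/(2√Y) = 0.00340936.
η_Y = (∂Q/∂Y)·(Y/Q) = 0.00340936 × (13423/63.568) = 0.720.

0.720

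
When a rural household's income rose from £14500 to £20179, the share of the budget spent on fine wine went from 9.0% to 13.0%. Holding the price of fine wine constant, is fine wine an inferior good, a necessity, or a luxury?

The budget share rises as income rises, so η > 1.

luxury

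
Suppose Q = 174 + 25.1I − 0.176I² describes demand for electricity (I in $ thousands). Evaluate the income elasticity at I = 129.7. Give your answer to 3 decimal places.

At I = 129.7: Q = 468.7822.
dQ/dI = 25.1 − 0.352I = -20.55440.
η = (dQ/dI)·(I/Q) = -20.55440 × (129.7/468.7822) = -5.687.

-5.687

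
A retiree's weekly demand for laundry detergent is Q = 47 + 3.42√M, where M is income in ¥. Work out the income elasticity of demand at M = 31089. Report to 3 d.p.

0.464

At M = 31089: Q = 650.017.
dQ/dM = 3.42/(2√M) = 0.00969824 at this income.
η = (dQ/dM)·(M/Q) = 0.00969824 × (31089/650.017) = 0.464.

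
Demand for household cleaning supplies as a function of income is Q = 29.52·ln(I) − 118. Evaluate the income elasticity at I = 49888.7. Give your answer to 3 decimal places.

0.147

At I = 49888.7: Q = 201.334.
dQ/dI = 29.52/I = 0.000591717 at this income.
η = (dQ/dI)·(I/Q) = 0.000591717 × (49888.7/201.334) = 0.147.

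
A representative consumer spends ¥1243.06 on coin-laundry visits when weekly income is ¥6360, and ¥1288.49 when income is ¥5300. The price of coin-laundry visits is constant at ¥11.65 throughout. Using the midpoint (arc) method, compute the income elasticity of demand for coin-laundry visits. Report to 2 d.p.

-0.20

With a constant price, Q₁ = 1243.06/11.65 = 106.700 and Q₂ = 1288.49/11.65 = 110.600 (equivalently, work directly with expenditure since P cancels).
Midpoint %ΔQ = (1288.49 − 1243.06)/1265.78 = 0.03589; midpoint %ΔI = (5300 − 6360)/5830 = -0.18182.
η = 0.03589 / -0.18182 = -0.20.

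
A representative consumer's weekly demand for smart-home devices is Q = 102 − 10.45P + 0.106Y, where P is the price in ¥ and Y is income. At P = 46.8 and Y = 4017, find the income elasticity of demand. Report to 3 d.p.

At P = 46.8, Y = 4017: Q = 38.742.
Holding P constant, ∂Q/∂Y = 0.106.
η_Y = (∂Q/∂Y)·(Y/Q) = 0.106 × (4017/38.742) = 10.991.

10.991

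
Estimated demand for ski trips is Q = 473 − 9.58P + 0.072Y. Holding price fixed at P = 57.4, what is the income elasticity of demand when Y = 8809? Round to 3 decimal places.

1.138

At P = 57.4, Y = 8809: Q = 557.356.
Holding P constant, ∂Q/∂Y = 0.072.
η_Y = (∂Q/∂Y)·(Y/Q) = 0.072 × (8809/557.356) = 1.138.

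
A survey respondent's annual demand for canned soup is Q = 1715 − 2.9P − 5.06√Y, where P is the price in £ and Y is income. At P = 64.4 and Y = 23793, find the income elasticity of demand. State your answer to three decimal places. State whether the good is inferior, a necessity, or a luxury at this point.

At P = 64.4, Y = 23793: Q = 747.736.
Holding P constant, ∂Q/∂Y = -5.06/(2√Y) = -0.016402.
η_Y = (∂Q/∂Y)·(Y/Q) = -0.016402 × (23793/747.736) = -0.522.
Since η < 0, this is an inferior good.

-0.522 (inferior good)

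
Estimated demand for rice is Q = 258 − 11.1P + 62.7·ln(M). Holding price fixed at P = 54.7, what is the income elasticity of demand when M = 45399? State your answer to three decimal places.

At P = 54.7, M = 45399: Q = 323.177.
Holding P constant, ∂Q/∂M = 62.7/M = 0.00138109.
η_M = (∂Q/∂M)·(M/Q) = 0.00138109 × (45399/323.177) = 0.194.

0.194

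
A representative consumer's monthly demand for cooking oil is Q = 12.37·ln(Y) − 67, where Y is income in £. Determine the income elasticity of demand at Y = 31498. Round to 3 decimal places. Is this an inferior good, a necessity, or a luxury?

0.202 (necessity)

At Y = 31498: Q = 61.124.
dQ/dY = 12.37/Y = 0.000392723 at this income.
η = (dQ/dY)·(Y/Q) = 0.000392723 × (31498/61.124) = 0.202.
Since 0 < η < 1, the good is a necessity.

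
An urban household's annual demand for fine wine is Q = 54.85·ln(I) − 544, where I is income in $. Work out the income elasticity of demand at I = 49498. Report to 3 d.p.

At I = 49498: Q = 48.911.
dQ/dI = 54.85/I = 0.00110813 at this income.
η = (dQ/dI)·(I/Q) = 0.00110813 × (49498/48.911) = 1.121.

1.121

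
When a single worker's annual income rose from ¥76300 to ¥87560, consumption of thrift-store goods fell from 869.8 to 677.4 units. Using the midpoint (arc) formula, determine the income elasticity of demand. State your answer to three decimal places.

-1.810

ΔQ = 677.4 − 869.8 = -192.4; midpoint Q̄ = (869.8 + 677.4)/2 = 773.6.
ΔI = 87560 − 76300 = 11260; midpoint Ī = (76300 + 87560)/2 = 81930.
η = (ΔQ/Q̄) ÷ (ΔI/Ī) = (-192.4/773.6) ÷ (11260/81930) = -1.810.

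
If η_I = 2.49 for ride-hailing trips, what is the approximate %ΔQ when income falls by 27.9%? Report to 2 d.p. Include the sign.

-69.47%

%ΔQ ≈ η × %ΔI = 2.49 × (-27.9%) = -69.47%.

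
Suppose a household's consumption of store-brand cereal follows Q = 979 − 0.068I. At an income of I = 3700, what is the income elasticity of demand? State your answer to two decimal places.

-0.35

At I = 3700: Q = 727.400.
dQ/dI = −0.068.
η = (dQ/dI)·(I/Q) = -0.068 × (3700/727.400) = -0.35.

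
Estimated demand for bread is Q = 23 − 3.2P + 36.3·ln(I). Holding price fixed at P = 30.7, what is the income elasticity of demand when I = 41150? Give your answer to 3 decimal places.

At P = 30.7, I = 41150: Q = 310.447.
Holding P constant, ∂Q/∂I = 36.3/I = 0.000882139.
η_I = (∂Q/∂I)·(I/Q) = 0.000882139 × (41150/310.447) = 0.117.

0.117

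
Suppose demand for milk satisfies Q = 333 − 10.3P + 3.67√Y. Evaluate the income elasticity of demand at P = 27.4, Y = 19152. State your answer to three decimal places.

At P = 27.4, Y = 19152: Q = 558.674.
Holding P constant, ∂Q/∂Y = 3.67/(2√Y) = 0.0132596.
η_Y = (∂Q/∂Y)·(Y/Q) = 0.0132596 × (19152/558.674) = 0.455.

0.455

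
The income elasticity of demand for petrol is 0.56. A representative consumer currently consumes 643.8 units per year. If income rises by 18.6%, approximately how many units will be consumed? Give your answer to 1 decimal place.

%ΔQ ≈ η × %ΔI = 0.56 × 18.6% = 10.416%.
New Q ≈ 643.8 × (1 + 0.10416) = 710.9.

710.9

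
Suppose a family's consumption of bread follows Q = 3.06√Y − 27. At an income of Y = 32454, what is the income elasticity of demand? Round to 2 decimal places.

0.53

At Y = 32454: Q = 524.259.
dQ/dY = 3.06/(2√Y) = 0.00849293 at this income.
η = (dQ/dY)·(Y/Q) = 0.00849293 × (32454/524.259) = 0.53.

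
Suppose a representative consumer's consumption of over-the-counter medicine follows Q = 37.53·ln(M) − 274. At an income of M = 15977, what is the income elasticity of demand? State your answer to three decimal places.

0.421

At M = 15977: Q = 89.249.
dQ/dM = 37.53/M = 0.002349 at this income.
η = (dQ/dM)·(M/Q) = 0.002349 × (15977/89.249) = 0.421.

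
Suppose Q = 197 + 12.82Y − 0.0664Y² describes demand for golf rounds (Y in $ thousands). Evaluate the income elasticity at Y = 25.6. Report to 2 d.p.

At Y = 25.6: Q = 481.6761.
dQ/dY = 12.82 − 0.1328Y = 9.42032.
η = (dQ/dY)·(Y/Q) = 9.42032 × (25.6/481.6761) = 0.50.

0.50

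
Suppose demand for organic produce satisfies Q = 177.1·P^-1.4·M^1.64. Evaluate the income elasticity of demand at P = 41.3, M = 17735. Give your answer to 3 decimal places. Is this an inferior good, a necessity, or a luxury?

For a multiplicative demand Q = A·P^α·M^β, the income elasticity is β everywhere.
Here β = 1.64, so η = 1.640.
Since η > 1, this is a luxury.

1.640 (luxury)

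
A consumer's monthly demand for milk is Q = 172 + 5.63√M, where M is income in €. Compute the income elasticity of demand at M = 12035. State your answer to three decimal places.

At M = 12035: Q = 789.634.
dQ/dM = 5.63/(2√M) = 0.0256599 at this income.
η = (dQ/dM)·(M/Q) = 0.0256599 × (12035/789.634) = 0.391.

0.391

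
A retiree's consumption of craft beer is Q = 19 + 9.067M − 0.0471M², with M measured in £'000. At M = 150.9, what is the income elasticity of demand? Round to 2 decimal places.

At M = 150.9: Q = 314.7051.
dQ/dM = 9.067 − 0.0942M = -5.14778.
η = (dQ/dM)·(M/Q) = -5.14778 × (150.9/314.7051) = -2.47.

-2.47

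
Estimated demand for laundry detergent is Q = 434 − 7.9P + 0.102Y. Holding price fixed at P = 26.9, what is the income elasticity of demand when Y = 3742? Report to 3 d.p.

At P = 26.9, Y = 3742: Q = 603.174.
Holding P constant, ∂Q/∂Y = 0.102.
η_Y = (∂Q/∂Y)·(Y/Q) = 0.102 × (3742/603.174) = 0.633.

0.633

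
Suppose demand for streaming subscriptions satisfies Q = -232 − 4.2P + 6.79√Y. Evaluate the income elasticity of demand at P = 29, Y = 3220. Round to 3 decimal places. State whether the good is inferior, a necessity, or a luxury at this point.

At P = 29, Y = 3220: Q = 31.499.
Holding P constant, ∂Q/∂Y = 6.79/(2√Y) = 0.059829.
η_Y = (∂Q/∂Y)·(Y/Q) = 0.059829 × (3220/31.499) = 6.116.
Since η > 1, this is a luxury.

6.116 (luxury)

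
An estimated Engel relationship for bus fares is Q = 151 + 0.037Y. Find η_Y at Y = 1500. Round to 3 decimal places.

At Y = 1500: Q = 206.500.
dQ/dY = 0.037.
η = (dQ/dY)·(Y/Q) = 0.037 × (1500/206.500) = 0.269.

0.269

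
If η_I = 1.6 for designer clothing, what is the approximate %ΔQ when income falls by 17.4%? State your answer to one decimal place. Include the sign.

-27.8%

%ΔQ ≈ η × %ΔI = 1.6 × (-17.4%) = -27.8%.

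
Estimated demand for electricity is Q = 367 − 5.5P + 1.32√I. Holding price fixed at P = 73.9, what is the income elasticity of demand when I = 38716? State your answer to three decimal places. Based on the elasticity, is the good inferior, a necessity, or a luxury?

At P = 73.9, I = 38716: Q = 220.278.
Holding P constant, ∂Q/∂I = 1.32/(2√I) = 0.00335428.
η_I = (∂Q/∂I)·(I/Q) = 0.00335428 × (38716/220.278) = 0.590.
Since 0 < η < 1, this is a necessity.

0.590 (necessity)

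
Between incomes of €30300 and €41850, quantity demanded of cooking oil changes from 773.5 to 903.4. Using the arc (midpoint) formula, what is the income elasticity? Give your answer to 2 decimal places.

ΔQ = 903.4 − 773.5 = 129.9; midpoint Q̄ = (773.5 + 903.4)/2 = 838.45.
ΔI = 41850 − 30300 = 11550; midpoint Ī = (30300 + 41850)/2 = 36075.
η = (ΔQ/Q̄) ÷ (ΔI/Ī) = (129.9/838.45) ÷ (11550/36075) = 0.48.

0.48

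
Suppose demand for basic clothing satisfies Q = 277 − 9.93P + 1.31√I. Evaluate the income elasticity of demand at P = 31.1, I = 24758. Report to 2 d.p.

At P = 31.1, I = 24758: Q = 174.301.
Holding P constant, ∂Q/∂I = 1.31/(2√I) = 0.00416278.
η_I = (∂Q/∂I)·(I/Q) = 0.00416278 × (24758/174.301) = 0.59.

0.59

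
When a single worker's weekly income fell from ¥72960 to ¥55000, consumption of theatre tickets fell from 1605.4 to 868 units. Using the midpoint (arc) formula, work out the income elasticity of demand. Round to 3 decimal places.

2.124

ΔQ = 868 − 1605.4 = -737.4; midpoint Q̄ = (1605.4 + 868)/2 = 1236.7.
ΔI = 55000 − 72960 = -17960; midpoint Ī = (72960 + 55000)/2 = 63980.
η = (ΔQ/Q̄) ÷ (ΔI/Ī) = (-737.4/1236.7) ÷ (-17960/63980) = 2.124.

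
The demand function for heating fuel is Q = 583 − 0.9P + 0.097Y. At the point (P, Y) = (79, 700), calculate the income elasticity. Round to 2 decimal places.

0.12

At P = 79, Y = 700: Q = 579.800.
Holding P constant, ∂Q/∂Y = 0.097.
η_Y = (∂Q/∂Y)·(Y/Q) = 0.097 × (700/579.800) = 0.12.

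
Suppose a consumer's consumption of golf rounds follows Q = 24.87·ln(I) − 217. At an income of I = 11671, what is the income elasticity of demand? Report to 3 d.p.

1.564

At I = 11671: Q = 15.904.
dQ/dI = 24.87/I = 0.00213092 at this income.
η = (dQ/dI)·(I/Q) = 0.00213092 × (11671/15.904) = 1.564.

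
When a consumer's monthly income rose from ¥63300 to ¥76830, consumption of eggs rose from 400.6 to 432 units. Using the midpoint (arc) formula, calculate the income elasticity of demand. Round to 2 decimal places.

0.39

ΔQ = 432 − 400.6 = 31.4; midpoint Q̄ = (400.6 + 432)/2 = 416.3.
ΔI = 76830 − 63300 = 13530; midpoint Ī = (63300 + 76830)/2 = 70065.
η = (ΔQ/Q̄) ÷ (ΔI/Ī) = (31.4/416.3) ÷ (13530/70065) = 0.39.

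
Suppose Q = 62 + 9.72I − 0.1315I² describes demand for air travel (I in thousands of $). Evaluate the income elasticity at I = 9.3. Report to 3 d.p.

0.480

At I = 9.3: Q = 141.0226.
dQ/dI = 9.72 − 0.263I = 7.27410.
η = (dQ/dI)·(I/Q) = 7.27410 × (9.3/141.0226) = 0.480.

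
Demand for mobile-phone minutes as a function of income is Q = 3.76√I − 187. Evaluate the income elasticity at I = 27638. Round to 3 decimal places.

At I = 27638: Q = 438.088.
dQ/dI = 3.76/(2√I) = 0.0113085 at this income.
η = (dQ/dI)·(I/Q) = 0.0113085 × (27638/438.088) = 0.713.

0.713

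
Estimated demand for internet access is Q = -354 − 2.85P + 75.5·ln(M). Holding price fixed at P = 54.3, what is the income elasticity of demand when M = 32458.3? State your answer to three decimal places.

At P = 54.3, M = 32458.3: Q = 275.517.
Holding P constant, ∂Q/∂M = 75.5/M = 0.00232606.
η_M = (∂Q/∂M)·(M/Q) = 0.00232606 × (32458.3/275.517) = 0.274.

0.274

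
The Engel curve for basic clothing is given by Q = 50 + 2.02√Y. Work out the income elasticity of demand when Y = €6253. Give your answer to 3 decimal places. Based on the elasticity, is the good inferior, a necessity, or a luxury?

At Y = 6253: Q = 209.733.
dQ/dY = 2.02/(2√Y) = 0.0127725 at this income.
η = (dQ/dY)·(Y/Q) = 0.0127725 × (6253/209.733) = 0.381.
Since 0 < η < 1, the good is a necessity.

0.381 (necessity)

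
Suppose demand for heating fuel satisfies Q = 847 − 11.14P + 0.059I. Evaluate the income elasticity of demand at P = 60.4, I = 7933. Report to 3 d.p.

At P = 60.4, I = 7933: Q = 642.191.
Holding P constant, ∂Q/∂I = 0.059.
η_I = (∂Q/∂I)·(I/Q) = 0.059 × (7933/642.191) = 0.729.

0.729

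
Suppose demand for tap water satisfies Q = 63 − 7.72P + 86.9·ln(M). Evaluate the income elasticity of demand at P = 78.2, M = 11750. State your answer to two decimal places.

At P = 78.2, M = 11750: Q = 273.689.
Holding P constant, ∂Q/∂M = 86.9/M = 0.00739574.
η_M = (∂Q/∂M)·(M/Q) = 0.00739574 × (11750/273.689) = 0.32.

0.32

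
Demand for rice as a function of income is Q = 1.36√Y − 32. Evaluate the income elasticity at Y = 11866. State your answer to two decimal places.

0.64

At Y = 11866: Q = 116.146.
dQ/dY = 1.36/(2√Y) = 0.00624247 at this income.
η = (dQ/dY)·(Y/Q) = 0.00624247 × (11866/116.146) = 0.64.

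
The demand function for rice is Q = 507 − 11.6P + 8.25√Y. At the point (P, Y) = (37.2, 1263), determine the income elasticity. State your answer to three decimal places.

At P = 37.2, Y = 1263: Q = 368.674.
Holding P constant, ∂Q/∂Y = 8.25/(2√Y) = 0.116071.
η_Y = (∂Q/∂Y)·(Y/Q) = 0.116071 × (1263/368.674) = 0.398.

0.398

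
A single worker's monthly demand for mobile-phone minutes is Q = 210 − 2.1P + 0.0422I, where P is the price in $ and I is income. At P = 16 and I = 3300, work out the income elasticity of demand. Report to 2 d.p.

0.44

At P = 16, I = 3300: Q = 315.660.
Holding P constant, ∂Q/∂I = 0.0422.
η_I = (∂Q/∂I)·(I/Q) = 0.0422 × (3300/315.660) = 0.44.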